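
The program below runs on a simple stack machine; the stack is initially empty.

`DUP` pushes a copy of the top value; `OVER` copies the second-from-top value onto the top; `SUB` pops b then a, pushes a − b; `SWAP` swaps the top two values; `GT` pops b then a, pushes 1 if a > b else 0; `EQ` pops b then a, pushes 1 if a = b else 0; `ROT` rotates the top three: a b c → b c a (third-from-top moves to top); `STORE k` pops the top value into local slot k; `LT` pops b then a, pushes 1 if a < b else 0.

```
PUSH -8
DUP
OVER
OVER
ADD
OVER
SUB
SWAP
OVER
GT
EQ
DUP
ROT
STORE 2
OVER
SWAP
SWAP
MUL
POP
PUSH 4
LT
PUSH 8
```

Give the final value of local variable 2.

-8

PUSH -8 -> -8
DUP     -> -8 -8
OVER    -> -8 -8 -8
OVER    -> -8 -8 -8 -8
ADD     -> -8 -8 -16
OVER    -> -8 -8 -16 -8
SUB     -> -8 -8 -8
SWAP    -> -8 -8 -8
OVER    -> -8 -8 -8 -8
GT      -> -8 -8 0
EQ      -> -8 0
DUP     -> -8 0 0
ROT     -> 0 0 -8
STORE 2 -> 0 0
OVER    -> 0 0 0
SWAP    -> 0 0 0
SWAP    -> 0 0 0
MUL     -> 0 0
POP     -> 0
PUSH 4  -> 0 4
LT      -> 1
PUSH 8  -> 1 8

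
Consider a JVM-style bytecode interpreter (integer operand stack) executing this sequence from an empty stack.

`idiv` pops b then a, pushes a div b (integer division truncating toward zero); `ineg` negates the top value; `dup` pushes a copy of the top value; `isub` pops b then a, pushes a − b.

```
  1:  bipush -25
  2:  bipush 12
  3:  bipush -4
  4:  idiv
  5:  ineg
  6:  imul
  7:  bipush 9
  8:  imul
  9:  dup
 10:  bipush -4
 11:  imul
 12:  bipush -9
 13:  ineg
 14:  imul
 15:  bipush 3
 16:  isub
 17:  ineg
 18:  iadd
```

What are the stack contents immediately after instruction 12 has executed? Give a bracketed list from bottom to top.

bipush -25 → [-25]
bipush 12  → [-25, 12]
bipush -4  → [-25, 12, -4]
idiv       → [-25, -3]
ineg       → [-25, 3]
imul       → [-75]
bipush 9   → [-75, 9]
imul       → [-675]
dup        → [-675, -675]
bipush -4  → [-675, -675, -4]
imul       → [-675, 2700]
bipush -9  → [-675, 2700, -9]

[-675, 2700, -9]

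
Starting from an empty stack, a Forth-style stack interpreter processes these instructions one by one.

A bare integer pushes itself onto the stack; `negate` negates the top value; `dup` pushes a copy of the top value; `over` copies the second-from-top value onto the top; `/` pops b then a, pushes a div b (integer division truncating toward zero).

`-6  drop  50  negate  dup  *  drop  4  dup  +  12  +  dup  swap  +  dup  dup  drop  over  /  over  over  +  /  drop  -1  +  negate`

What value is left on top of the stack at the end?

-6     : -6
drop   : (empty)
50     : 50
negate : -50
dup    : -50 -50
*      : 2500
drop   : (empty)
4      : 4
dup    : 4 4
+      : 8
12     : 8 12
+      : 20
dup    : 20 20
swap   : 20 20
+      : 40
dup    : 40 40
dup    : 40 40 40
drop   : 40 40
over   : 40 40 40
/      : 40 1
over   : 40 1 40
over   : 40 1 40 1
+      : 40 1 41
/      : 40 0
drop   : 40
-1     : 40 -1
+      : 39
negate : -39

-39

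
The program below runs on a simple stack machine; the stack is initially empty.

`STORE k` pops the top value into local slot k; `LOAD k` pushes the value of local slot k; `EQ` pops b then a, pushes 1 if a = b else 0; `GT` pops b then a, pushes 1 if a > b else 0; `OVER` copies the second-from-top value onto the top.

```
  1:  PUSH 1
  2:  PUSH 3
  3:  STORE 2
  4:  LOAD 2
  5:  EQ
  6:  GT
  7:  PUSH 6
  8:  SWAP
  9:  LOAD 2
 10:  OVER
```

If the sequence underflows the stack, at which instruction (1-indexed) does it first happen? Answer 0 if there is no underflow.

6

PUSH 1  → 1
PUSH 3  → 1 3
STORE 2 → 1
LOAD 2  → 1 3
EQ      → 0
GT  — needs 2 operands, stack has 1 → underflow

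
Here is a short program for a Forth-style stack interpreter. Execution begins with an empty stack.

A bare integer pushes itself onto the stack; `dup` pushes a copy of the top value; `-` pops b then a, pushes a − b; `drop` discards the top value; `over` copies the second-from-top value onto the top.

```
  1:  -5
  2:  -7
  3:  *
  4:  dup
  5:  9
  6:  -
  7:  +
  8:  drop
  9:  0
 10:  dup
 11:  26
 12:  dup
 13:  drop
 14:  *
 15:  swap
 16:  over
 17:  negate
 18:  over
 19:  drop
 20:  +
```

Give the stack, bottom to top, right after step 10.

[0, 0]

-5   : [-5]
-7   : [-5, -7]
*    : [35]
dup  : [35, 35]
9    : [35, 35, 9]
-    : [35, 26]
+    : [61]
drop : []
0    : [0]
dup  : [0, 0]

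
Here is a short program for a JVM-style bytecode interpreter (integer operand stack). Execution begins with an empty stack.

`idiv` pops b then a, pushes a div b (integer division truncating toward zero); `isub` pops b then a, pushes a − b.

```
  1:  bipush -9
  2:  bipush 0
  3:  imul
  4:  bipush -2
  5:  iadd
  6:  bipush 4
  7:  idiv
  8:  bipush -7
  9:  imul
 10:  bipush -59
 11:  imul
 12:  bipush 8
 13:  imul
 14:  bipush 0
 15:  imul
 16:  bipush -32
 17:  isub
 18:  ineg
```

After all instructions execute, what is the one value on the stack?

-32

bipush -9  → [-9]
bipush 0   → [-9, 0]
imul       → [0]
bipush -2  → [0, -2]
iadd       → [-2]
bipush 4   → [-2, 4]
idiv       → [0]
bipush -7  → [0, -7]
imul       → [0]
bipush -59 → [0, -59]
imul       → [0]
bipush 8   → [0, 8]
imul       → [0]
bipush 0   → [0, 0]
imul       → [0]
bipush -32 → [0, -32]
isub       → [32]
ineg       → [-32]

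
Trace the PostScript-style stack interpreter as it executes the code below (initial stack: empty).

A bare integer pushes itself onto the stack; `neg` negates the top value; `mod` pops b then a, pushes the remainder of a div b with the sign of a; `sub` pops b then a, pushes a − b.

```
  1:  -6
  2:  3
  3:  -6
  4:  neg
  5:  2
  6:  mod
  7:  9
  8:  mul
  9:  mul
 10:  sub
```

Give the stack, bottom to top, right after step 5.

[-6, 3, 6, 2]

-6   [-6]
3    [-6, 3]
-6   [-6, 3, -6]
neg  [-6, 3, 6]
2    [-6, 3, 6, 2]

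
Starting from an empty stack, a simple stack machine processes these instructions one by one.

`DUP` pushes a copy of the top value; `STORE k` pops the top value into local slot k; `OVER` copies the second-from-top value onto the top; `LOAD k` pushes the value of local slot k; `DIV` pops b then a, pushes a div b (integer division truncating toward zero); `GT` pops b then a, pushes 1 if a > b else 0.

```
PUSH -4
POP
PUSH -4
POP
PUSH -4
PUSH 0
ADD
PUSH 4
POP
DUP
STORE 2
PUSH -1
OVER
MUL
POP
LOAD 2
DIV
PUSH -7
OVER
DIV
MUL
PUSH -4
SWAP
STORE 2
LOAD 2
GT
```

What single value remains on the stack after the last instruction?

1

PUSH -4 → [-4]
POP     → []
PUSH -4 → [-4]
POP     → []
PUSH -4 → [-4]
PUSH 0  → [-4, 0]
ADD     → [-4]
PUSH 4  → [-4, 4]
POP     → [-4]
DUP     → [-4, -4]
STORE 2 → [-4]
PUSH -1 → [-4, -1]
OVER    → [-4, -1, -4]
MUL     → [-4, 4]
POP     → [-4]
LOAD 2  → [-4, -4]
DIV     → [1]
PUSH -7 → [1, -7]
OVER    → [1, -7, 1]
DIV     → [1, -7]
MUL     → [-7]
PUSH -4 → [-7, -4]
SWAP    → [-4, -7]
STORE 2 → [-4]
LOAD 2  → [-4, -7]
GT      → [1]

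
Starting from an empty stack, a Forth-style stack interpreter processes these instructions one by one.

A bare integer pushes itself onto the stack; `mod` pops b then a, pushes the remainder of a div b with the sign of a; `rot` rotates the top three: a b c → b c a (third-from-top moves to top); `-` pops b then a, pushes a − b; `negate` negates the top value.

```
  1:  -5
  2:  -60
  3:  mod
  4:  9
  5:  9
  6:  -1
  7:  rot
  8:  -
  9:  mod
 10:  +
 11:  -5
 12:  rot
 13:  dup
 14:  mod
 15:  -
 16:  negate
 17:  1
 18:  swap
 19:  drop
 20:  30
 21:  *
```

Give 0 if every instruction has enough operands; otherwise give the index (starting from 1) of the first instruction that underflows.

12

-5   [-5]
-60  [-5, -60]
mod  [-5]
9    [-5, 9]
9    [-5, 9, 9]
-1   [-5, 9, 9, -1]
rot  [-5, 9, -1, 9]
-    [-5, 9, -10]
mod  [-5, 9]
+    [4]
-5   [4, -5]
rot  — needs 3 operands, stack has 2 → underflow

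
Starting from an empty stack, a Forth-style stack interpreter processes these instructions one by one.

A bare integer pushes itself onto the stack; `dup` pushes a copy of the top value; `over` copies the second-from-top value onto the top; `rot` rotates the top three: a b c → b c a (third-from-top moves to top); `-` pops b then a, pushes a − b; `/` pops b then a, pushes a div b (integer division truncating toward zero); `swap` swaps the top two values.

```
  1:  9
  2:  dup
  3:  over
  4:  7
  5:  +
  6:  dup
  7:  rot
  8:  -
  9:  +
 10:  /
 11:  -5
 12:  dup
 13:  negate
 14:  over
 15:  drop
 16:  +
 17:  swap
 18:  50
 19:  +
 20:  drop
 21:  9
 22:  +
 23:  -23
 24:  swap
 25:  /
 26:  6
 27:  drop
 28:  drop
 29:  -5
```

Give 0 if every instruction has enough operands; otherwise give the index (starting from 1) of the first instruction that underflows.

9      : 9
dup    : 9 9
over   : 9 9 9
7      : 9 9 9 7
+      : 9 9 16
dup    : 9 9 16 16
rot    : 9 16 16 9
-      : 9 16 7
+      : 9 23
/      : 0
-5     : 0 -5
dup    : 0 -5 -5
negate : 0 -5 5
over   : 0 -5 5 -5
drop   : 0 -5 5
+      : 0 0
swap   : 0 0
50     : 0 0 50
+      : 0 50
drop   : 0
9      : 0 9
+      : 9
-23    : 9 -23
swap   : -23 9
/      : -2
6      : -2 6
drop   : -2
drop   : (empty)
-5     : -5

0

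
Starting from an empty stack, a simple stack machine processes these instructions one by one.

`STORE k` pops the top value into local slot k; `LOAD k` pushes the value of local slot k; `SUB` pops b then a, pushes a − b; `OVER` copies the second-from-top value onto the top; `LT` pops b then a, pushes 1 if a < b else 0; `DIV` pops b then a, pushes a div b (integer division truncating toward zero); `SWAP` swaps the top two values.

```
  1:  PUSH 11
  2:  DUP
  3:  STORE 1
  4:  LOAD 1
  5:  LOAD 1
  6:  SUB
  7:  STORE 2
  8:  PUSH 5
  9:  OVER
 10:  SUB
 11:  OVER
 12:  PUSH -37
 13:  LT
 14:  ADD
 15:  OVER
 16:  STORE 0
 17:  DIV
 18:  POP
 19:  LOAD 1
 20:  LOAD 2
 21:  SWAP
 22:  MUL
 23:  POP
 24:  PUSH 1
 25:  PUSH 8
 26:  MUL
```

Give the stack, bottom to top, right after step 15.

PUSH 11  : [11]
DUP      : [11, 11]
STORE 1  : [11]
LOAD 1   : [11, 11]
LOAD 1   : [11, 11, 11]
SUB      : [11, 0]
STORE 2  : [11]
PUSH 5   : [11, 5]
OVER     : [11, 5, 11]
SUB      : [11, -6]
OVER     : [11, -6, 11]
PUSH -37 : [11, -6, 11, -37]
LT       : [11, -6, 0]
ADD      : [11, -6]
OVER     : [11, -6, 11]

[11, -6, 11]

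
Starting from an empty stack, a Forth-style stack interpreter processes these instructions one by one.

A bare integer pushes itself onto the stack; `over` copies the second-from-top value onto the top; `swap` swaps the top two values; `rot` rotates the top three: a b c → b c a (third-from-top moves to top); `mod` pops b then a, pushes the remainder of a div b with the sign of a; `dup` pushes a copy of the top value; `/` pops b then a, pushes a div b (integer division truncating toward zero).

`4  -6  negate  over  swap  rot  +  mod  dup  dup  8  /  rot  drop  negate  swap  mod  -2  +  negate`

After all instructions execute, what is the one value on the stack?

2

4      → 4
-6     → 4 -6
negate → 4 6
over   → 4 6 4
swap   → 4 4 6
rot    → 4 6 4
+      → 4 10
mod    → 4
dup    → 4 4
dup    → 4 4 4
8      → 4 4 4 8
/      → 4 4 0
rot    → 4 0 4
drop   → 4 0
negate → 4 0
swap   → 0 4
mod    → 0
-2     → 0 -2
+      → -2
negate → 2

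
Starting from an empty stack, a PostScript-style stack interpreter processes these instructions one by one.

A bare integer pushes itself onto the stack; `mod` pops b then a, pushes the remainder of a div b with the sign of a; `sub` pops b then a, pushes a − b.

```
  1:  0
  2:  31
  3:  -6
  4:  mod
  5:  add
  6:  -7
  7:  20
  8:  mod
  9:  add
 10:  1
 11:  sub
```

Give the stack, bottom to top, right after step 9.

[-6]

0   -> [0]
31  -> [0, 31]
-6  -> [0, 31, -6]
mod -> [0, 1]
add -> [1]
-7  -> [1, -7]
20  -> [1, -7, 20]
mod -> [1, -7]
add -> [-6]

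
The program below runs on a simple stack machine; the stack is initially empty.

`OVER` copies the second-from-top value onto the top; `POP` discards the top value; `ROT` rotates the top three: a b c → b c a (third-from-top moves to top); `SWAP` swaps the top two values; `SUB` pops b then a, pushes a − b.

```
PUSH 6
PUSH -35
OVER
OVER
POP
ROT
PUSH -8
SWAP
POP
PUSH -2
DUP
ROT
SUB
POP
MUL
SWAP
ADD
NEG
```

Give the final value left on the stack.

PUSH 6   → [6]
PUSH -35 → [6, -35]
OVER     → [6, -35, 6]
OVER     → [6, -35, 6, -35]
POP      → [6, -35, 6]
ROT      → [-35, 6, 6]
PUSH -8  → [-35, 6, 6, -8]
SWAP     → [-35, 6, -8, 6]
POP      → [-35, 6, -8]
PUSH -2  → [-35, 6, -8, -2]
DUP      → [-35, 6, -8, -2, -2]
ROT      → [-35, 6, -2, -2, -8]
SUB      → [-35, 6, -2, 6]
POP      → [-35, 6, -2]
MUL      → [-35, -12]
SWAP     → [-12, -35]
ADD      → [-47]
NEG      → [47]

47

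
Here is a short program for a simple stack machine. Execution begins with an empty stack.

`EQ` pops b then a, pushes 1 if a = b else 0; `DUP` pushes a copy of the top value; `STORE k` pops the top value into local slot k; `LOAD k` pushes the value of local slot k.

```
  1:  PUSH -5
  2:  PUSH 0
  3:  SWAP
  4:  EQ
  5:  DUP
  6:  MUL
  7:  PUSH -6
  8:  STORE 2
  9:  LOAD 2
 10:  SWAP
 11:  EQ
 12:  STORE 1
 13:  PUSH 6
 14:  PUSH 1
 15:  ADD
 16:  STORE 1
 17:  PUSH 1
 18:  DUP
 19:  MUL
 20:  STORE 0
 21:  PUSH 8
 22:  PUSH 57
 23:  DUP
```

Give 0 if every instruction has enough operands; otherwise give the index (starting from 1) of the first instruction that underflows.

0

PUSH -5  -5
PUSH 0   -5 0
SWAP     0 -5
EQ       0
DUP      0 0
MUL      0
PUSH -6  0 -6
STORE 2  0
LOAD 2   0 -6
SWAP     -6 0
EQ       0
STORE 1  (empty)
PUSH 6   6
PUSH 1   6 1
ADD      7
STORE 1  (empty)
PUSH 1   1
DUP      1 1
MUL      1
STORE 0  (empty)
PUSH 8   8
PUSH 57  8 57
DUP      8 57 57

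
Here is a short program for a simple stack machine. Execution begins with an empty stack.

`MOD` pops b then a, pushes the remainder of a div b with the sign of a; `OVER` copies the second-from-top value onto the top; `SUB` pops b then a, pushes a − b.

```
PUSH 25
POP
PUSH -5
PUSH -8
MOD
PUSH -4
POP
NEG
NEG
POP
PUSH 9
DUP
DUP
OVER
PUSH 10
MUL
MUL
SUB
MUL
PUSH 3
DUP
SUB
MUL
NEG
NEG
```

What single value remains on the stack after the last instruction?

PUSH 25 -> 25
POP     -> (empty)
PUSH -5 -> -5
PUSH -8 -> -5 -8
MOD     -> -5
PUSH -4 -> -5 -4
POP     -> -5
NEG     -> 5
NEG     -> -5
POP     -> (empty)
PUSH 9  -> 9
DUP     -> 9 9
DUP     -> 9 9 9
OVER    -> 9 9 9 9
PUSH 10 -> 9 9 9 9 10
MUL     -> 9 9 9 90
MUL     -> 9 9 810
SUB     -> 9 -801
MUL     -> -7209
PUSH 3  -> -7209 3
DUP     -> -7209 3 3
SUB     -> -7209 0
MUL     -> 0
NEG     -> 0
NEG     -> 0

0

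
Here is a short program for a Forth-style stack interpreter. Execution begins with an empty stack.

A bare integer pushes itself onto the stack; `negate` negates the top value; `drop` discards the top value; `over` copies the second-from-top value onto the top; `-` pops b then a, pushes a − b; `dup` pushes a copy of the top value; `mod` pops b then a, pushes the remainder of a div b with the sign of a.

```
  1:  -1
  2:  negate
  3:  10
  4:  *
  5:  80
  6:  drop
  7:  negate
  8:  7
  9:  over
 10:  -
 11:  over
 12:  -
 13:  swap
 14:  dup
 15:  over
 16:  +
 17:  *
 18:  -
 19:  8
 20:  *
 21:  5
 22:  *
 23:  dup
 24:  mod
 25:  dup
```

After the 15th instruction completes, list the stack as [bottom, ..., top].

-1     -> [-1]
negate -> [1]
10     -> [1, 10]
*      -> [10]
80     -> [10, 80]
drop   -> [10]
negate -> [-10]
7      -> [-10, 7]
over   -> [-10, 7, -10]
-      -> [-10, 17]
over   -> [-10, 17, -10]
-      -> [-10, 27]
swap   -> [27, -10]
dup    -> [27, -10, -10]
over   -> [27, -10, -10, -10]

[27, -10, -10, -10]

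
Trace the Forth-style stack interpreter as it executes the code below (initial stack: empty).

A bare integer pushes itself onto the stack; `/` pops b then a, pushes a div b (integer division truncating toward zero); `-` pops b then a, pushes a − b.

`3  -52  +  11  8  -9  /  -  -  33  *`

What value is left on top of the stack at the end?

-1980

3    3
-52  3 -52
+    -49
11   -49 11
8    -49 11 8
-9   -49 11 8 -9
/    -49 11 0
-    -49 11
-    -60
33   -60 33
*    -1980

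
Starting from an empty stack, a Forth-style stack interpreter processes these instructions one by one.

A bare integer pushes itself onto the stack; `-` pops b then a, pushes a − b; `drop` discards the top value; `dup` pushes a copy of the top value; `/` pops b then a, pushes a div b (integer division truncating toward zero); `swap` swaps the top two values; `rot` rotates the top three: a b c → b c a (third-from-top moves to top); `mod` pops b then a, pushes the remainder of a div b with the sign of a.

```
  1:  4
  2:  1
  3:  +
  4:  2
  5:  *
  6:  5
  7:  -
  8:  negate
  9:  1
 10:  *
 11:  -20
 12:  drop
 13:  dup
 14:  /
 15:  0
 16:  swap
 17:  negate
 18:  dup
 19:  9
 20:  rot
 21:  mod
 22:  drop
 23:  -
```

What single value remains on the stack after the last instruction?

1

4      -> [4]
1      -> [4, 1]
+      -> [5]
2      -> [5, 2]
*      -> [10]
5      -> [10, 5]
-      -> [5]
negate -> [-5]
1      -> [-5, 1]
*      -> [-5]
-20    -> [-5, -20]
drop   -> [-5]
dup    -> [-5, -5]
/      -> [1]
0      -> [1, 0]
swap   -> [0, 1]
negate -> [0, -1]
dup    -> [0, -1, -1]
9      -> [0, -1, -1, 9]
rot    -> [0, -1, 9, -1]
mod    -> [0, -1, 0]
drop   -> [0, -1]
-      -> [1]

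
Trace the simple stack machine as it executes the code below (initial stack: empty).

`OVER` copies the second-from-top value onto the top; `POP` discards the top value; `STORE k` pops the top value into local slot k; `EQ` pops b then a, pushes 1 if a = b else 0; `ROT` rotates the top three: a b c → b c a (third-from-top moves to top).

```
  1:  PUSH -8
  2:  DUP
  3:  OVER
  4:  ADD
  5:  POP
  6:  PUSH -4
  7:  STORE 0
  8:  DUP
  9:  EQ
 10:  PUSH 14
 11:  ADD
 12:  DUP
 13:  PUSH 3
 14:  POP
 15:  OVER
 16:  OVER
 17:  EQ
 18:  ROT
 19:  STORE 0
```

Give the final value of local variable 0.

PUSH -8 -> [-8]
DUP     -> [-8, -8]
OVER    -> [-8, -8, -8]
ADD     -> [-8, -16]
POP     -> [-8]
PUSH -4 -> [-8, -4]
STORE 0 -> [-8]
DUP     -> [-8, -8]
EQ      -> [1]
PUSH 14 -> [1, 14]
ADD     -> [15]
DUP     -> [15, 15]
PUSH 3  -> [15, 15, 3]
POP     -> [15, 15]
OVER    -> [15, 15, 15]
OVER    -> [15, 15, 15, 15]
EQ      -> [15, 15, 1]
ROT     -> [15, 1, 15]
STORE 0 -> [15, 1]

15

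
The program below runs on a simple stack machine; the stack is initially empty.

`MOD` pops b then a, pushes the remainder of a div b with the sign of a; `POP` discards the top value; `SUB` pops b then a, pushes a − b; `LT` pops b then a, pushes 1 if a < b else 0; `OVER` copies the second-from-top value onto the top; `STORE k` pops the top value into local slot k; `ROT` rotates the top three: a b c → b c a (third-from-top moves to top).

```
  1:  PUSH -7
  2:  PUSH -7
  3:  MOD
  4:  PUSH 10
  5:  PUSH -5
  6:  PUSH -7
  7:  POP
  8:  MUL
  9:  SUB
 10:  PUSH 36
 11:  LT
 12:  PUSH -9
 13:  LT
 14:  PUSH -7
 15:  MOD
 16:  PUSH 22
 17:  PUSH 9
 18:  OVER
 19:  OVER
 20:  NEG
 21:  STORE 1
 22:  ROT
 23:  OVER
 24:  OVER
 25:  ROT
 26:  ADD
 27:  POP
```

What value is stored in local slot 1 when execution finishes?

-9

PUSH -7 -> -7
PUSH -7 -> -7 -7
MOD     -> 0
PUSH 10 -> 0 10
PUSH -5 -> 0 10 -5
PUSH -7 -> 0 10 -5 -7
POP     -> 0 10 -5
MUL     -> 0 -50
SUB     -> 50
PUSH 36 -> 50 36
LT      -> 0
PUSH -9 -> 0 -9
LT      -> 0
PUSH -7 -> 0 -7
MOD     -> 0
PUSH 22 -> 0 22
PUSH 9  -> 0 22 9
OVER    -> 0 22 9 22
OVER    -> 0 22 9 22 9
NEG     -> 0 22 9 22 -9
STORE 1 -> 0 22 9 22
ROT     -> 0 9 22 22
OVER    -> 0 9 22 22 22
OVER    -> 0 9 22 22 22 22
ROT     -> 0 9 22 22 22 22
ADD     -> 0 9 22 22 44
POP     -> 0 9 22 22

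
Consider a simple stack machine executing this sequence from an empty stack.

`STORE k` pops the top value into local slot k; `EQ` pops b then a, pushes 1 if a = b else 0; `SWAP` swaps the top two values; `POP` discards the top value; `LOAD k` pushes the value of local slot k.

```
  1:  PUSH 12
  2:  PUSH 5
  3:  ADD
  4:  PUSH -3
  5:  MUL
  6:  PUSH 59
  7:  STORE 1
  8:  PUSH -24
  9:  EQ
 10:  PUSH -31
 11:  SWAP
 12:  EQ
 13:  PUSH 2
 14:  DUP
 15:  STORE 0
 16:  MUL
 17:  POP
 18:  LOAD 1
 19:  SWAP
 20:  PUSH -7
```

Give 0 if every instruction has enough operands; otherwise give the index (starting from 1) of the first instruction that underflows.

PUSH 12  : 12
PUSH 5   : 12 5
ADD      : 17
PUSH -3  : 17 -3
MUL      : -51
PUSH 59  : -51 59
STORE 1  : -51
PUSH -24 : -51 -24
EQ       : 0
PUSH -31 : 0 -31
SWAP     : -31 0
EQ       : 0
PUSH 2   : 0 2
DUP      : 0 2 2
STORE 0  : 0 2
MUL      : 0
POP      : (empty)
LOAD 1   : 59
SWAP  — needs 2 operands, stack has 1 → underflow

19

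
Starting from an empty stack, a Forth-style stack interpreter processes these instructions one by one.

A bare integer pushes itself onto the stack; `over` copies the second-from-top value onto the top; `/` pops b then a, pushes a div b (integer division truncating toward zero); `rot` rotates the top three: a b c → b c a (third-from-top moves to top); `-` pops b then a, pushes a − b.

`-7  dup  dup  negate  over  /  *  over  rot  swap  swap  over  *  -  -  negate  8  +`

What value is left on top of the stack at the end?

-55

-7     : -7
dup    : -7 -7
dup    : -7 -7 -7
negate : -7 -7 7
over   : -7 -7 7 -7
/      : -7 -7 -1
*      : -7 7
over   : -7 7 -7
rot    : 7 -7 -7
swap   : 7 -7 -7
swap   : 7 -7 -7
over   : 7 -7 -7 -7
*      : 7 -7 49
-      : 7 -56
-      : 63
negate : -63
8      : -63 8
+      : -55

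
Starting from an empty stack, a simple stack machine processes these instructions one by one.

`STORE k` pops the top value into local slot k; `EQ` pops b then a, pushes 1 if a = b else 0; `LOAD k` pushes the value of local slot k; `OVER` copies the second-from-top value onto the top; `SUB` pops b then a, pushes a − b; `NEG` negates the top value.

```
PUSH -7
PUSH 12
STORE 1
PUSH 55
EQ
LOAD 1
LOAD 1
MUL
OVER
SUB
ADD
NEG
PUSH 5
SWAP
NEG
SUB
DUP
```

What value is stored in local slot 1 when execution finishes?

PUSH -7 : -7
PUSH 12 : -7 12
STORE 1 : -7
PUSH 55 : -7 55
EQ      : 0
LOAD 1  : 0 12
LOAD 1  : 0 12 12
MUL     : 0 144
OVER    : 0 144 0
SUB     : 0 144
ADD     : 144
NEG     : -144
PUSH 5  : -144 5
SWAP    : 5 -144
NEG     : 5 144
SUB     : -139
DUP     : -139 -139

12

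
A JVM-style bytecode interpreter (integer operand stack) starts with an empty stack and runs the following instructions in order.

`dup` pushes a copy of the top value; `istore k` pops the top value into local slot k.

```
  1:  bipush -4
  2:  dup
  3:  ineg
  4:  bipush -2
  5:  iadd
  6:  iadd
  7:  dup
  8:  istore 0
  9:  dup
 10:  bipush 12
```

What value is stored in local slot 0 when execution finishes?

-2

bipush -4 → -4
dup       → -4 -4
ineg      → -4 4
bipush -2 → -4 4 -2
iadd      → -4 2
iadd      → -2
dup       → -2 -2
istore 0  → -2
dup       → -2 -2
bipush 12 → -2 -2 12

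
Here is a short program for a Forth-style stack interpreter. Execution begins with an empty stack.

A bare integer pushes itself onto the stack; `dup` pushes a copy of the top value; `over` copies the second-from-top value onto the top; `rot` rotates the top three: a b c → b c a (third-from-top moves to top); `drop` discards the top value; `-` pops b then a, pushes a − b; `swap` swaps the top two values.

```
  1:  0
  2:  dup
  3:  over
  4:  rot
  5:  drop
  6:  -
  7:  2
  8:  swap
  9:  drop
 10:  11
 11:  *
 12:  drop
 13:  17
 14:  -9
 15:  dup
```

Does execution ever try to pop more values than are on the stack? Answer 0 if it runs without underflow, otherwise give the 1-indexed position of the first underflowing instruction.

0

0     0
dup   0 0
over  0 0 0
rot   0 0 0
drop  0 0
-     0
2     0 2
swap  2 0
drop  2
11    2 11
*     22
drop  (empty)
17    17
-9    17 -9
dup   17 -9 -9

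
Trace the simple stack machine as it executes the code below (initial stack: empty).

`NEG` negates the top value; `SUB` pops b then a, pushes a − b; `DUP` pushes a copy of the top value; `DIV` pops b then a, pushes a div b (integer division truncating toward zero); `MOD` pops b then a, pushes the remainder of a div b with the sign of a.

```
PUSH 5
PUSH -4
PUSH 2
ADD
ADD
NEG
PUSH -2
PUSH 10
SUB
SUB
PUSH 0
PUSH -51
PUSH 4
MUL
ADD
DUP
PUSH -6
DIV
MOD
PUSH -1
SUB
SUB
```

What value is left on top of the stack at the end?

PUSH 5   : 5
PUSH -4  : 5 -4
PUSH 2   : 5 -4 2
ADD      : 5 -2
ADD      : 3
NEG      : -3
PUSH -2  : -3 -2
PUSH 10  : -3 -2 10
SUB      : -3 -12
SUB      : 9
PUSH 0   : 9 0
PUSH -51 : 9 0 -51
PUSH 4   : 9 0 -51 4
MUL      : 9 0 -204
ADD      : 9 -204
DUP      : 9 -204 -204
PUSH -6  : 9 -204 -204 -6
DIV      : 9 -204 34
MOD      : 9 0
PUSH -1  : 9 0 -1
SUB      : 9 1
SUB      : 8

8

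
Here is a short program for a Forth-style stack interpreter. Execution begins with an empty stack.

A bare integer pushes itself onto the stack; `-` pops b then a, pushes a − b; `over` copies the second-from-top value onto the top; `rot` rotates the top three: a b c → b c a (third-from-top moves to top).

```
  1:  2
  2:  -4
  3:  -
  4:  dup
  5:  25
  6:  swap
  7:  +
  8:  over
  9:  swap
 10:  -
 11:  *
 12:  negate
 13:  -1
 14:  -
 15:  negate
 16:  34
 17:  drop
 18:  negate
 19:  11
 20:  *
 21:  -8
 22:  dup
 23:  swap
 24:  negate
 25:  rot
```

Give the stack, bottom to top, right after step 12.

[150]

2      : 2
-4     : 2 -4
-      : 6
dup    : 6 6
25     : 6 6 25
swap   : 6 25 6
+      : 6 31
over   : 6 31 6
swap   : 6 6 31
-      : 6 -25
*      : -150
negate : 150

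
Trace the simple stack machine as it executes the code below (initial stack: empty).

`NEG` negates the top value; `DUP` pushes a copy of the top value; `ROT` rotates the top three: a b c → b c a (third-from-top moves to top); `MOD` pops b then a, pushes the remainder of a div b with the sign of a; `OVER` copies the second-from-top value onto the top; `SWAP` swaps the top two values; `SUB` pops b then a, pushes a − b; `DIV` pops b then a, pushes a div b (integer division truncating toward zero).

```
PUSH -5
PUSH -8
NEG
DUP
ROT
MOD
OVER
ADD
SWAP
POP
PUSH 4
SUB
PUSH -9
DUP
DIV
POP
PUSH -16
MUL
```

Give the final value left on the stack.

-112

PUSH -5   [-5]
PUSH -8   [-5, -8]
NEG       [-5, 8]
DUP       [-5, 8, 8]
ROT       [8, 8, -5]
MOD       [8, 3]
OVER      [8, 3, 8]
ADD       [8, 11]
SWAP      [11, 8]
POP       [11]
PUSH 4    [11, 4]
SUB       [7]
PUSH -9   [7, -9]
DUP       [7, -9, -9]
DIV       [7, 1]
POP       [7]
PUSH -16  [7, -16]
MUL       [-112]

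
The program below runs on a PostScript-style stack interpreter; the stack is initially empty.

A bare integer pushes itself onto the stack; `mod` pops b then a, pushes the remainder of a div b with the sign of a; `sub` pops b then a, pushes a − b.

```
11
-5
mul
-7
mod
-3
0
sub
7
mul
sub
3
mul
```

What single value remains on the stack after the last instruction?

45

11  → [11]
-5  → [11, -5]
mul → [-55]
-7  → [-55, -7]
mod → [-6]
-3  → [-6, -3]
0   → [-6, -3, 0]
sub → [-6, -3]
7   → [-6, -3, 7]
mul → [-6, -21]
sub → [15]
3   → [15, 3]
mul → [45]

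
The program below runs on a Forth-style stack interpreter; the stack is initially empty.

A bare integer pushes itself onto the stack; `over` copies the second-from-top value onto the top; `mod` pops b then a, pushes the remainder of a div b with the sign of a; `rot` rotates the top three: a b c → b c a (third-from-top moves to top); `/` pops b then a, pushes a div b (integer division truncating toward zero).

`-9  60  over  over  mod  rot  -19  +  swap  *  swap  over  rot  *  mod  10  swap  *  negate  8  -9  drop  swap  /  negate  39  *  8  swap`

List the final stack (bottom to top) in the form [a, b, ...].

-9      -9
60      -9 60
over    -9 60 -9
over    -9 60 -9 60
mod     -9 60 -9
rot     60 -9 -9
-19     60 -9 -9 -19
+       60 -9 -28
swap    60 -28 -9
*       60 252
swap    252 60
over    252 60 252
rot     60 252 252
*       60 63504
mod     60
10      60 10
swap    10 60
*       600
negate  -600
8       -600 8
-9      -600 8 -9
drop    -600 8
swap    8 -600
/       0
negate  0
39      0 39
*       0
8       0 8
swap    8 0

[8, 0]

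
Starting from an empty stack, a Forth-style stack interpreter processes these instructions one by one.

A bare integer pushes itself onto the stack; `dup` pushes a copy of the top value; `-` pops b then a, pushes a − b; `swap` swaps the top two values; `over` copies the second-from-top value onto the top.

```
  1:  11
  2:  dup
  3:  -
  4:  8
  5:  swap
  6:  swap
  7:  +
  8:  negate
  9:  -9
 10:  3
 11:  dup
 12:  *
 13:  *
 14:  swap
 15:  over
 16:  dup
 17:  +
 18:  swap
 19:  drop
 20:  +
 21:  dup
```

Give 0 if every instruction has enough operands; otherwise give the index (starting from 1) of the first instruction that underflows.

11     : [11]
dup    : [11, 11]
-      : [0]
8      : [0, 8]
swap   : [8, 0]
swap   : [0, 8]
+      : [8]
negate : [-8]
-9     : [-8, -9]
3      : [-8, -9, 3]
dup    : [-8, -9, 3, 3]
*      : [-8, -9, 9]
*      : [-8, -81]
swap   : [-81, -8]
over   : [-81, -8, -81]
dup    : [-81, -8, -81, -81]
+      : [-81, -8, -162]
swap   : [-81, -162, -8]
drop   : [-81, -162]
+      : [-243]
dup    : [-243, -243]

0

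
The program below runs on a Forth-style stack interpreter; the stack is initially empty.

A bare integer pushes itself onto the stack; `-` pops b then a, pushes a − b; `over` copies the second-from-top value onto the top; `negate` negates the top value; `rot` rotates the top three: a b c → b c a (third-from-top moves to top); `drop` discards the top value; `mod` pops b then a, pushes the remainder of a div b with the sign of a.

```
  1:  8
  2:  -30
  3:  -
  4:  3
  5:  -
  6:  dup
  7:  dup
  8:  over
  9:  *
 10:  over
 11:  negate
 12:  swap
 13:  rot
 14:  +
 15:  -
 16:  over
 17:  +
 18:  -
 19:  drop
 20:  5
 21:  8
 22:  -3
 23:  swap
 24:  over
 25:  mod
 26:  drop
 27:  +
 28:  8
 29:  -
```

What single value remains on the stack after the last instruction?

8      → [8]
-30    → [8, -30]
-      → [38]
3      → [38, 3]
-      → [35]
dup    → [35, 35]
dup    → [35, 35, 35]
over   → [35, 35, 35, 35]
*      → [35, 35, 1225]
over   → [35, 35, 1225, 35]
negate → [35, 35, 1225, -35]
swap   → [35, 35, -35, 1225]
rot    → [35, -35, 1225, 35]
+      → [35, -35, 1260]
-      → [35, -1295]
over   → [35, -1295, 35]
+      → [35, -1260]
-      → [1295]
drop   → []
5      → [5]
8      → [5, 8]
-3     → [5, 8, -3]
swap   → [5, -3, 8]
over   → [5, -3, 8, -3]
mod    → [5, -3, 2]
drop   → [5, -3]
+      → [2]
8      → [2, 8]
-      → [-6]

-6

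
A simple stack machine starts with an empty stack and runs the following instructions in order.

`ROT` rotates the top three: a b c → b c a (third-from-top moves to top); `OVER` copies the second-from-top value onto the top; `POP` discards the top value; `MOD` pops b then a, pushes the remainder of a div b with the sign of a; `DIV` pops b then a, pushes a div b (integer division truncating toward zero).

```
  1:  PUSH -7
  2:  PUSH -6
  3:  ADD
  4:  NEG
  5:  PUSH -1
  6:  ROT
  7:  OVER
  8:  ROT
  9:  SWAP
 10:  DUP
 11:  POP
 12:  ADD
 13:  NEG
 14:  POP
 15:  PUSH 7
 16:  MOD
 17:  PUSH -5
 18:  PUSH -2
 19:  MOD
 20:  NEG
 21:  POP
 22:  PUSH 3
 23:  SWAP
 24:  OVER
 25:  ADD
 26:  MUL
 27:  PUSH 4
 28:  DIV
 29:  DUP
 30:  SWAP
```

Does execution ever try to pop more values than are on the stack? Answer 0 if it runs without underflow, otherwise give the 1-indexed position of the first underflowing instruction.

6

PUSH -7  -7
PUSH -6  -7 -6
ADD      -13
NEG      13
PUSH -1  13 -1
ROT  — needs 3 operands, stack has 2 → underflow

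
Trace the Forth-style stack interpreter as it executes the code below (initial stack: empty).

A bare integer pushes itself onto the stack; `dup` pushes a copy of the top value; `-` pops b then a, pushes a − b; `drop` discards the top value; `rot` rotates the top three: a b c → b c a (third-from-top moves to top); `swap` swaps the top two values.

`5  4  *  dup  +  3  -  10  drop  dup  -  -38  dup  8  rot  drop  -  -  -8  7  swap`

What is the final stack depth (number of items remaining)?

3

5    -> [5]
4    -> [5, 4]
*    -> [20]
dup  -> [20, 20]
+    -> [40]
3    -> [40, 3]
-    -> [37]
10   -> [37, 10]
drop -> [37]
dup  -> [37, 37]
-    -> [0]
-38  -> [0, -38]
dup  -> [0, -38, -38]
8    -> [0, -38, -38, 8]
rot  -> [0, -38, 8, -38]
drop -> [0, -38, 8]
-    -> [0, -46]
-    -> [46]
-8   -> [46, -8]
7    -> [46, -8, 7]
swap -> [46, 7, -8]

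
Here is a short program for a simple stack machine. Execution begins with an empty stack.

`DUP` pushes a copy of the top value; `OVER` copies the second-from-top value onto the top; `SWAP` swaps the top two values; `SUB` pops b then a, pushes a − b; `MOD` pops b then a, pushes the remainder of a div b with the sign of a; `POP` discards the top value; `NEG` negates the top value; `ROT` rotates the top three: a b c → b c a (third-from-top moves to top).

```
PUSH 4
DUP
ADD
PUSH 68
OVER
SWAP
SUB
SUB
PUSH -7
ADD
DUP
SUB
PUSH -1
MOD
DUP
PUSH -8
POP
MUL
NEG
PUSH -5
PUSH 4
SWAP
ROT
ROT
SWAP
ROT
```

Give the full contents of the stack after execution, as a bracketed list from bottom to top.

[4, 0, -5]

PUSH 4  → [4]
DUP     → [4, 4]
ADD     → [8]
PUSH 68 → [8, 68]
OVER    → [8, 68, 8]
SWAP    → [8, 8, 68]
SUB     → [8, -60]
SUB     → [68]
PUSH -7 → [68, -7]
ADD     → [61]
DUP     → [61, 61]
SUB     → [0]
PUSH -1 → [0, -1]
MOD     → [0]
DUP     → [0, 0]
PUSH -8 → [0, 0, -8]
POP     → [0, 0]
MUL     → [0]
NEG     → [0]
PUSH -5 → [0, -5]
PUSH 4  → [0, -5, 4]
SWAP    → [0, 4, -5]
ROT     → [4, -5, 0]
ROT     → [-5, 0, 4]
SWAP    → [-5, 4, 0]
ROT     → [4, 0, -5]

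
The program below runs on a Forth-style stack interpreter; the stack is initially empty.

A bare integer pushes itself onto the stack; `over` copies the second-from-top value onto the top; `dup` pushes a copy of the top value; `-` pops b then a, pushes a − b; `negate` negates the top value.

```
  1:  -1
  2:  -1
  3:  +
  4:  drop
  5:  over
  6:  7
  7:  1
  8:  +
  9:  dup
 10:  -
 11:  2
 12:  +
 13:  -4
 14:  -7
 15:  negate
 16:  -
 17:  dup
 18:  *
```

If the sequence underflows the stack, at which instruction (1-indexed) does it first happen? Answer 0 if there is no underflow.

-1   -> -1
-1   -> -1 -1
+    -> -2
drop -> (empty)
over  — needs 2 operands, stack has 0 → underflow

5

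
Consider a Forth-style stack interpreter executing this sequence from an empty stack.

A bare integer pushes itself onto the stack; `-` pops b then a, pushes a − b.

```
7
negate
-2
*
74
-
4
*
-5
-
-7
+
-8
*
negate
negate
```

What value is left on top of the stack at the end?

1936

7      : [7]
negate : [-7]
-2     : [-7, -2]
*      : [14]
74     : [14, 74]
-      : [-60]
4      : [-60, 4]
*      : [-240]
-5     : [-240, -5]
-      : [-235]
-7     : [-235, -7]
+      : [-242]
-8     : [-242, -8]
*      : [1936]
negate : [-1936]
negate : [1936]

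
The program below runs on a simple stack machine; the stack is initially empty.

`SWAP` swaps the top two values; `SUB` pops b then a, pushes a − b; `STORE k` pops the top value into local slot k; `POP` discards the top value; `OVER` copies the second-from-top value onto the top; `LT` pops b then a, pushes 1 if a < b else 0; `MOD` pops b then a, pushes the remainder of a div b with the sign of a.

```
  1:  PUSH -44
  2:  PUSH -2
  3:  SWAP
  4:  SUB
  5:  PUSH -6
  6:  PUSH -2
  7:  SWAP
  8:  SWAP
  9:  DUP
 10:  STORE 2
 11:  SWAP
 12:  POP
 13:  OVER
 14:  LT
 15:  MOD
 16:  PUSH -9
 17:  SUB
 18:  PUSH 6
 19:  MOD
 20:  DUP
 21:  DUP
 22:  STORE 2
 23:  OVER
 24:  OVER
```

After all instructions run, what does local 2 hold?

PUSH -44 → -44
PUSH -2  → -44 -2
SWAP     → -2 -44
SUB      → 42
PUSH -6  → 42 -6
PUSH -2  → 42 -6 -2
SWAP     → 42 -2 -6
SWAP     → 42 -6 -2
DUP      → 42 -6 -2 -2
STORE 2  → 42 -6 -2
SWAP     → 42 -2 -6
POP      → 42 -2
OVER     → 42 -2 42
LT       → 42 1
MOD      → 0
PUSH -9  → 0 -9
SUB      → 9
PUSH 6   → 9 6
MOD      → 3
DUP      → 3 3
DUP      → 3 3 3
STORE 2  → 3 3
OVER     → 3 3 3
OVER     → 3 3 3 3

3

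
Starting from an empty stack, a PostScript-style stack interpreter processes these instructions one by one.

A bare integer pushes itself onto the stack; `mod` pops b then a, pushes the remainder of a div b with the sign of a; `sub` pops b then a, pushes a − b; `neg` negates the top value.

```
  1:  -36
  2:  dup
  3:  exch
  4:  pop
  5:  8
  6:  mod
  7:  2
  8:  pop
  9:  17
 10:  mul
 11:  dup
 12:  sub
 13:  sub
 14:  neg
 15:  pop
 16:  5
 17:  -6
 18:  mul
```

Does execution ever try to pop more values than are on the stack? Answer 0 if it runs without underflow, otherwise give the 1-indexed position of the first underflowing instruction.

-36   -36
dup   -36 -36
exch  -36 -36
pop   -36
8     -36 8
mod   -4
2     -4 2
pop   -4
17    -4 17
mul   -68
dup   -68 -68
sub   0
sub  — needs 2 operands, stack has 1 → underflow

13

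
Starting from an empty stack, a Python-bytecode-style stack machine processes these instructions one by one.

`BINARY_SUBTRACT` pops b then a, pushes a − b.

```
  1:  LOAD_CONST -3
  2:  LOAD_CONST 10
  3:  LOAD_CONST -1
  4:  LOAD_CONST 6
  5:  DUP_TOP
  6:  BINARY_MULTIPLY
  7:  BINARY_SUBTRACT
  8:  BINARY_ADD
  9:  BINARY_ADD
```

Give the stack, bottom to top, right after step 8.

[-3, -27]

LOAD_CONST -3    [-3]
LOAD_CONST 10    [-3, 10]
LOAD_CONST -1    [-3, 10, -1]
LOAD_CONST 6     [-3, 10, -1, 6]
DUP_TOP          [-3, 10, -1, 6, 6]
BINARY_MULTIPLY  [-3, 10, -1, 36]
BINARY_SUBTRACT  [-3, 10, -37]
BINARY_ADD       [-3, -27]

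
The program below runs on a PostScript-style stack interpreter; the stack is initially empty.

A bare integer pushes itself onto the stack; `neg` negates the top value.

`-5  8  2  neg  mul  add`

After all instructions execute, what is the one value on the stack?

-5  → -5
8   → -5 8
2   → -5 8 2
neg → -5 8 -2
mul → -5 -16
add → -21

-21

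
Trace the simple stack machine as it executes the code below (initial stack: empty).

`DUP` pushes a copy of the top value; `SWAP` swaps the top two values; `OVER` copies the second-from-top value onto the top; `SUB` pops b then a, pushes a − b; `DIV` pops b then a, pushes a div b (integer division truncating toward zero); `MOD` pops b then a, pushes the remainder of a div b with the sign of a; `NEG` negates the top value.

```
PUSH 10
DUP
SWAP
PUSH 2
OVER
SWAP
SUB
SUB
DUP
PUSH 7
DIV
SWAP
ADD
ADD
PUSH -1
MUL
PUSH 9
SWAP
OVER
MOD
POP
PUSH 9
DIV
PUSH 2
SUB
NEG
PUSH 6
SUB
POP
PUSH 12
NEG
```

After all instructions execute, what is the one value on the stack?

PUSH 10 -> [10]
DUP     -> [10, 10]
SWAP    -> [10, 10]
PUSH 2  -> [10, 10, 2]
OVER    -> [10, 10, 2, 10]
SWAP    -> [10, 10, 10, 2]
SUB     -> [10, 10, 8]
SUB     -> [10, 2]
DUP     -> [10, 2, 2]
PUSH 7  -> [10, 2, 2, 7]
DIV     -> [10, 2, 0]
SWAP    -> [10, 0, 2]
ADD     -> [10, 2]
ADD     -> [12]
PUSH -1 -> [12, -1]
MUL     -> [-12]
PUSH 9  -> [-12, 9]
SWAP    -> [9, -12]
OVER    -> [9, -12, 9]
MOD     -> [9, -3]
POP     -> [9]
PUSH 9  -> [9, 9]
DIV     -> [1]
PUSH 2  -> [1, 2]
SUB     -> [-1]
NEG     -> [1]
PUSH 6  -> [1, 6]
SUB     -> [-5]
POP     -> []
PUSH 12 -> [12]
NEG     -> [-12]

-12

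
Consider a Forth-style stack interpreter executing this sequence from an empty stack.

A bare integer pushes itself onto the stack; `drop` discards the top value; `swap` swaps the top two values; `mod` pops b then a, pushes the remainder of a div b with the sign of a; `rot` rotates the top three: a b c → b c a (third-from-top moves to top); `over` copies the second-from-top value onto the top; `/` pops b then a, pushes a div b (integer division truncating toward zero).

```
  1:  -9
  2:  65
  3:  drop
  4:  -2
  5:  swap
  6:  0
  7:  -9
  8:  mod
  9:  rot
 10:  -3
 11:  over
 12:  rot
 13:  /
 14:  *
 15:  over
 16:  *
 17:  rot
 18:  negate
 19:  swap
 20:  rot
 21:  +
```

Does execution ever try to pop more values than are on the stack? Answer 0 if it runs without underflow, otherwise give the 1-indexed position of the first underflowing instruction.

-9     → -9
65     → -9 65
drop   → -9
-2     → -9 -2
swap   → -2 -9
0      → -2 -9 0
-9     → -2 -9 0 -9
mod    → -2 -9 0
rot    → -9 0 -2
-3     → -9 0 -2 -3
over   → -9 0 -2 -3 -2
rot    → -9 0 -3 -2 -2
/      → -9 0 -3 1
*      → -9 0 -3
over   → -9 0 -3 0
*      → -9 0 0
rot    → 0 0 -9
negate → 0 0 9
swap   → 0 9 0
rot    → 9 0 0
+      → 9 0

0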